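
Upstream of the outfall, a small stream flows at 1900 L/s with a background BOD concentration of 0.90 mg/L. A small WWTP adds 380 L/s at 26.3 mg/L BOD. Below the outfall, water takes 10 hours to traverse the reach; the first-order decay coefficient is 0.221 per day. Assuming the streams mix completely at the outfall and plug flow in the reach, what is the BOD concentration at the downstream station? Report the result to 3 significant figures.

After mixing, C = (1900·0.9000 + 380.0·26.30) / 2280 = 11700/2280 = 5.133 mg/L.
Applying C = C₀e^(−kt): 5.133 × 0.9120 = 4.682 mg/L.

4.68 mg/L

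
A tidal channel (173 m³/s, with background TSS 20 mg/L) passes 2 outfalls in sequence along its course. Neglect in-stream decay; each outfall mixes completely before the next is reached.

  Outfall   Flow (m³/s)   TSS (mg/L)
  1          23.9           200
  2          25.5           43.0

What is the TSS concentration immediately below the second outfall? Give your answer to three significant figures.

42.0 mg/L

After outfall 1: Q = 173.0 + 23.90 = 196.9 m³/s; C = (173.0·20.00 + 23.90·200.0)/196.9 = 41.85 mg/L.
After outfall 2: Q = 196.9 + 25.50 = 222.4 m³/s; C = (196.9·41.85 + 25.50·43.00)/222.4 = 41.98 mg/L.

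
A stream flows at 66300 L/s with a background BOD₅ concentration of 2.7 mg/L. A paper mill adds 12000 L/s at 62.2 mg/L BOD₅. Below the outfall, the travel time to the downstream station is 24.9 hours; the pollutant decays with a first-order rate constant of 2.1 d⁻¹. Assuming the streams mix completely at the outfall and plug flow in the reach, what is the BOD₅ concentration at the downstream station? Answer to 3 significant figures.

1.34 mg/L

Flow-weighted average: C = (66300·2.700 + 12000·62.20) / 78300 = 925400/78300 = 11.82 mg/L.
Decay over the reach: 11.82·exp(−kt) = 11.82·0.1132 = 1.338 mg/L.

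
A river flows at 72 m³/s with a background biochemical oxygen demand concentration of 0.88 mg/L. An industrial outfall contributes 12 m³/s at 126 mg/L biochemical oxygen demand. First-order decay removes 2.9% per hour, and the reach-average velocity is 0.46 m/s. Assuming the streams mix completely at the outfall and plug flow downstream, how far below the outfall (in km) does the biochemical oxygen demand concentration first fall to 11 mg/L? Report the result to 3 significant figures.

Mass balance: C = (72.00·0.8800 + 12.00·126.0) / 84.00 = 1575/84.00 = 18.75 mg/L.
2.9%/h lost → k = −ln(1 − 0.029) = 0.02943 h⁻¹.
Set 18.75·exp(−k·t) = 11 → t = ln(18.75/11)/k = 65270 s = 18.13 h.
Distance = v·t = 0.46·65270 = 30020 m = 30.02 km.

30.0 km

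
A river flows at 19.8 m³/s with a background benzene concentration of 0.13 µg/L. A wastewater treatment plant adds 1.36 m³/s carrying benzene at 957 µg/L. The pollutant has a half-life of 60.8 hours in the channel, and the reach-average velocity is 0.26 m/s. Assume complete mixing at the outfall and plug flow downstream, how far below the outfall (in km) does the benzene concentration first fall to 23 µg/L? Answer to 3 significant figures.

80.9 km

Mixed concentration C = ΣQC/ΣQ = (19.80·0.1300 + 1.360·957.0) / 21.16 = 1304/21.16 = 61.63 µg/L.
Half-life 60.8 h → k = ln 2 / 60.8 = 0.01140 h⁻¹ = 0.2736 d⁻¹.
Set 61.63·exp(−k·t) = 23 → t = ln(61.63/23)/k = 311200 s = 86.46 h.
Distance = v·t = 0.26·311200 = 80920 m = 80.92 km.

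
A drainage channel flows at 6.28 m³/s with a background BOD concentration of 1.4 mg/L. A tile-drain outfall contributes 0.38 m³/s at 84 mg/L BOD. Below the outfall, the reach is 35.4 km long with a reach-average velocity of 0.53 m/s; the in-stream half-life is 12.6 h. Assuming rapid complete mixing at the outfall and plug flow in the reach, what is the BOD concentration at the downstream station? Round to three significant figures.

2.20 mg/L

Conservation of mass: C = (6.280·1.400 + 0.3800·84.00) / 6.660 = 40.71/6.660 = 6.113 mg/L.
Travel time t = 35.4·1000 / 0.53 = 66790 s = 18.55 h.
Half-life 12.6 h → k = ln 2 / 12.6 = 0.05501 h⁻¹ = 1.320 d⁻¹.
After decay, C = 6.113 × e^(−kt) = 6.113 × 0.3604 = 2.203 mg/L.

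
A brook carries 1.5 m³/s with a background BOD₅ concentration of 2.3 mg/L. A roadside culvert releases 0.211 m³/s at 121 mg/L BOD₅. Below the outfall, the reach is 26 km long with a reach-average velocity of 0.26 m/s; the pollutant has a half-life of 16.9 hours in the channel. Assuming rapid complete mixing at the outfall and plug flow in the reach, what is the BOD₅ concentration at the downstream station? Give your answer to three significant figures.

5.42 mg/L

Mass balance: C = (1.500·2.300 + 0.2110·121.0) / 1.711 = 28.98/1.711 = 16.94 mg/L.
Travel time t = 26·1000 / 0.26 = 100000 s = 27.78 h.
Half-life 16.9 h → k = ln 2 / 16.9 = 0.04101 h⁻¹ = 0.9844 d⁻¹.
After decay, C = 16.94 × e^(−kt) = 16.94 × 0.3200 = 5.421 mg/L.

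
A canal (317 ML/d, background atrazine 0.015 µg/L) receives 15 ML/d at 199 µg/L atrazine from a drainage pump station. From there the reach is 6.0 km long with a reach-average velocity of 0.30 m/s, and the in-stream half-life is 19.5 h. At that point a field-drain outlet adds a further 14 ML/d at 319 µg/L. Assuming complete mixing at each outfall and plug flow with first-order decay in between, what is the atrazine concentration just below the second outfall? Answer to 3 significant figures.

Conservation of mass: C = (317.0·0.01500 + 15.00·199.0) / 332.0 = 2990/332.0 = 9.005 µg/L; combined flow 332.0 ML/d.
Travel time t = 6.0·1000 / 0.30 = 20000 s = 5.556 h.
Half-life 19.5 h → k = ln 2 / 19.5 = 0.03555 h⁻¹ = 0.8531 d⁻¹.
Decay over the reach: 9.005·exp(−kt) = 9.005·0.8208 = 7.392 µg/L.
Second outfall: C = (332.0·7.392 + 14.00·319.0)/346.0 = 20.00 µg/L.

20.0 µg/L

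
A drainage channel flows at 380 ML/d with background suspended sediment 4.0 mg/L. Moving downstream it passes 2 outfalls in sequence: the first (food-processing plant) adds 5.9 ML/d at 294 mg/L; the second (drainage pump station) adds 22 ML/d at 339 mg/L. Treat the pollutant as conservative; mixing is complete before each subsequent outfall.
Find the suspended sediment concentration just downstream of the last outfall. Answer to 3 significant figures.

26.3 mg/L

Below outfall 1: Q → 385.9 ML/d, C = (380.0·4.000 + 5.900·294.0)/385.9 = 8.434 mg/L.
Below outfall 2: Q → 407.9 ML/d, C = (385.9·8.434 + 22.00·339.0)/407.9 = 26.26 mg/L.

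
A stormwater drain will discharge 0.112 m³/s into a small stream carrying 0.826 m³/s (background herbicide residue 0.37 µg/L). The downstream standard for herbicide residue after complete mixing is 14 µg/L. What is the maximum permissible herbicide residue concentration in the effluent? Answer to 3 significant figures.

115 µg/L

At the limit, (Qr·Cr + Qe·Cₑ)/(Qr + Qe) = 14:
Cₑ = (0.9380·14 − 0.8260·0.3700) / 0.1120 = 114.5 µg/L.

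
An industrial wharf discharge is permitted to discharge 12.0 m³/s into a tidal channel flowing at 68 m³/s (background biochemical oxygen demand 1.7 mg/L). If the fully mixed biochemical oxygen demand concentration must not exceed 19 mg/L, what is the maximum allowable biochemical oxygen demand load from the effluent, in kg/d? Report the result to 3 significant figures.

121000 kg/d

Mass balance at the limit: 68.00·1.700 + 12.00·Cₑ = 80.00·19 → Cₑ = 117.0 mg/L.
Load = 12.00 m³/s × 117.0 g/m³ × 86 400 s/d = 121300 kg/d.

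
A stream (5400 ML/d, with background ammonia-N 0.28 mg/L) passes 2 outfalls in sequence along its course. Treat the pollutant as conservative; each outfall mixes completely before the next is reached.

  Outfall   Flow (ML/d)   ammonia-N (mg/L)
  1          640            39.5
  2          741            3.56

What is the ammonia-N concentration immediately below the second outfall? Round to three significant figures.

Below outfall 1: Q → 6040 ML/d, C = (5400·0.2800 + 640.0·39.50)/6040 = 4.436 mg/L.
Below outfall 2: Q → 6781 ML/d, C = (6040·4.436 + 741.0·3.560)/6781 = 4.340 mg/L.

4.34 mg/L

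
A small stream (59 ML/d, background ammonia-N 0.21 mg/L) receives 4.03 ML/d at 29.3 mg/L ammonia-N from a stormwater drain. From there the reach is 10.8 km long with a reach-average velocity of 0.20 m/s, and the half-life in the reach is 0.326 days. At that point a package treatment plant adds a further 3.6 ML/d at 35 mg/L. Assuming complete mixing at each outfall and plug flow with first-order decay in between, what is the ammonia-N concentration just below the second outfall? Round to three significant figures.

Mixed concentration C = ΣQC/ΣQ = (59.00·0.2100 + 4.030·29.30) / 63.03 = 130.5/63.03 = 2.070 mg/L; combined flow 63.03 ML/d.
Travel time t = 10.8·1000 / 0.20 = 54000 s = 15.00 h.
Half-life 0.326 d → k = ln 2 / 0.326 = 2.126 d⁻¹.
Applying C = C₀e^(−kt): 2.070 × 0.2648 = 0.5481 mg/L.
Second outfall: C = (63.03·0.5481 + 3.600·35.00)/66.63 = 2.409 mg/L.

2.41 mg/L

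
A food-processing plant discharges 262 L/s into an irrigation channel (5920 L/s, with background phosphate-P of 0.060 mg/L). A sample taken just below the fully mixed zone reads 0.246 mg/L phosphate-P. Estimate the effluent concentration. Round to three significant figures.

Mass balance: 5920·0.06000 + 262.0·Cₑ = 6182·0.2460
→ Cₑ = (6182·0.2460 − 5920·0.06000) / 262.0 = 4.449 mg/L.

4.45 mg/L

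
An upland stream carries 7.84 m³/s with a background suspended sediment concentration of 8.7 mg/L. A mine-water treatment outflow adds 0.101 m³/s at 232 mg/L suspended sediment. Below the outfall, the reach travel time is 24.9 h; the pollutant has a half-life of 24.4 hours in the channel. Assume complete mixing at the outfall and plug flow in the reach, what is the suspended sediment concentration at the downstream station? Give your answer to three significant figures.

5.69 mg/L

Conservation of mass: C = (7.840·8.700 + 0.1010·232.0) / 7.941 = 91.64/7.941 = 11.54 mg/L.
Half-life 24.4 h → k = ln 2 / 24.4 = 0.02841 h⁻¹ = 0.6818 d⁻¹.
First-order decay: C = 11.54·exp(−k·t) = 11.54·0.4929 = 5.689 mg/L.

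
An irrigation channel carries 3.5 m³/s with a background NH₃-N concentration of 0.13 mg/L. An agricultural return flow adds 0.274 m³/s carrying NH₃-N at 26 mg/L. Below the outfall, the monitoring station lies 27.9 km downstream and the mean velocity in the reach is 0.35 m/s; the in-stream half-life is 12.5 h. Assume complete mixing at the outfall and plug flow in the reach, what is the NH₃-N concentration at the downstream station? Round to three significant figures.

0.588 mg/L

Flow-weighted average: C = (3.500·0.1300 + 0.2740·26.00) / 3.774 = 7.579/3.774 = 2.008 mg/L.
Travel time t = 27.9·1000 / 0.35 = 79710 s = 22.14 h.
Half-life 12.5 h → k = ln 2 / 12.5 = 0.05545 h⁻¹ = 1.331 d⁻¹.
After decay, C = 2.008 × e^(−kt) = 2.008 × 0.2929 = 0.5882 mg/L.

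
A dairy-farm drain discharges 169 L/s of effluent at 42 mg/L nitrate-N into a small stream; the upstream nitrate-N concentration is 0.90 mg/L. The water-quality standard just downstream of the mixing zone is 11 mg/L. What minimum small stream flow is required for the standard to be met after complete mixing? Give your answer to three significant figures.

519 L/s

Set C_mix = 11: (Q·0.9000 + 169.0·42.00) / (Q + 169.0) = 11
→ Q = 169.0·(42.00 − 11)/(11 − 0.9000) = 518.7 L/s.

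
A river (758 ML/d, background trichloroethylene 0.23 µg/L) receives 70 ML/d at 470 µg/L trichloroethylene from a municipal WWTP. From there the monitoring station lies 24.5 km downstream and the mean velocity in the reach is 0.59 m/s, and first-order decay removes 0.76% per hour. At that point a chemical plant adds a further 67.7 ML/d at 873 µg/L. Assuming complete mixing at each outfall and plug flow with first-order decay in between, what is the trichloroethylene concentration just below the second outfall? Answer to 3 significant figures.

99.8 µg/L

After mixing, C = (758.0·0.2300 + 70.00·470.0) / 828.0 = 33070/828.0 = 39.94 µg/L; combined flow 828.0 ML/d.
Travel time t = 24.5·1000 / 0.59 = 41530 s = 11.53 h.
0.76%/h lost → k = −ln(1 − 0.0076) = 0.007629 h⁻¹.
After decay, C = 39.94 × e^(−kt) = 39.94 × 0.9158 = 36.58 µg/L.
Second outfall: C = (828.0·36.58 + 67.70·873.0)/895.7 = 99.80 µg/L.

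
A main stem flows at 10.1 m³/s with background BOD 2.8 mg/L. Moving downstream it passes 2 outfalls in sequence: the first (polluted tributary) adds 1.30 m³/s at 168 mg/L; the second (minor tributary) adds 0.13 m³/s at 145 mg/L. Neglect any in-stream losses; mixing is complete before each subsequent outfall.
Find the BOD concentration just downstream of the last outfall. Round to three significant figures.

23.0 mg/L

Below outfall 1: Q → 11.40 m³/s, C = (10.10·2.800 + 1.300·168.0)/11.40 = 21.64 mg/L.
Below outfall 2: Q → 11.53 m³/s, C = (11.40·21.64 + 0.1300·145.0)/11.53 = 23.03 mg/L.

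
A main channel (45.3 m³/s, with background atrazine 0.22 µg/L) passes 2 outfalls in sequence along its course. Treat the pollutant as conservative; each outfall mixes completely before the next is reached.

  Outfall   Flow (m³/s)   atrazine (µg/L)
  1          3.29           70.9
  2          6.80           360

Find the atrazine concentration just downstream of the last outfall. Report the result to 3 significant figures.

48.6 µg/L

Below outfall 1: Q → 48.59 m³/s, C = (45.30·0.2200 + 3.290·70.90)/48.59 = 5.006 µg/L.
Below outfall 2: Q → 55.39 m³/s, C = (48.59·5.006 + 6.800·360.0)/55.39 = 48.59 µg/L.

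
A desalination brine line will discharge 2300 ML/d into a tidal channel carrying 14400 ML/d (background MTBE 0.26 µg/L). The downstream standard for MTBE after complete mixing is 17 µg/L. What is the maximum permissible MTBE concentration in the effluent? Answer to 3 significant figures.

At the limit, (Qr·Cr + Qe·Cₑ)/(Qr + Qe) = 17:
Cₑ = (16700·17 − 14400·0.2600) / 2300 = 121.8 µg/L.

122 µg/L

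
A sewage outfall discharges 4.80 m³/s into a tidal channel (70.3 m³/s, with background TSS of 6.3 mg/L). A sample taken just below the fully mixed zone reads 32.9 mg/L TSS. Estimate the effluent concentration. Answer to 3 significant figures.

422 mg/L

Mass balance: 70.30·6.300 + 4.800·Cₑ = 75.10·32.90
→ Cₑ = (75.10·32.90 − 70.30·6.300) / 4.800 = 422.5 mg/L.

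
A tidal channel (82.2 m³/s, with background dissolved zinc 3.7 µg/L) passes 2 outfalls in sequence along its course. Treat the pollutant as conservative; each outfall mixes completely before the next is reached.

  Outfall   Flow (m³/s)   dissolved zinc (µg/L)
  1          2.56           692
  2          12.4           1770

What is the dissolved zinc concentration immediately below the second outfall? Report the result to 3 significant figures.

After outfall 1: Q = 82.20 + 2.560 = 84.76 m³/s; C = (82.20·3.700 + 2.560·692.0)/84.76 = 24.49 µg/L.
After outfall 2: Q = 84.76 + 12.40 = 97.16 m³/s; C = (84.76·24.49 + 12.40·1770)/97.16 = 247.3 µg/L.

247 µg/L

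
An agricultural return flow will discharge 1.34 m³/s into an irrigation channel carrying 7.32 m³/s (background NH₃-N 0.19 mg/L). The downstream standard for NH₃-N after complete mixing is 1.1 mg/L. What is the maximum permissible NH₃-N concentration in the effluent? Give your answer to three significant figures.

6.07 mg/L

At the limit, (Qr·Cr + Qe·Cₑ)/(Qr + Qe) = 1.1:
Cₑ = (8.660·1.1 − 7.320·0.1900) / 1.340 = 6.071 mg/L.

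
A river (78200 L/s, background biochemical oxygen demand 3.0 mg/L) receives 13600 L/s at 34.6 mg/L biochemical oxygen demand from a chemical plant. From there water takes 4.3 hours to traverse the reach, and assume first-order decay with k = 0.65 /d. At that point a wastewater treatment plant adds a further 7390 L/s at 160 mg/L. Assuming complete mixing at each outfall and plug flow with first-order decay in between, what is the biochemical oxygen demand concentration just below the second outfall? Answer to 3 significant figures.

18.2 mg/L

Mixed concentration C = ΣQC/ΣQ = (78200·3.000 + 13600·34.60) / 91800 = 705200/91800 = 7.681 mg/L; combined flow 91800 L/s.
Decay over the reach: 7.681·exp(−kt) = 7.681·0.8901 = 6.837 mg/L.
At the second outfall, C = (91800·6.837 + 7390·160.0) / (91800 + 7390) = 18.25 mg/L.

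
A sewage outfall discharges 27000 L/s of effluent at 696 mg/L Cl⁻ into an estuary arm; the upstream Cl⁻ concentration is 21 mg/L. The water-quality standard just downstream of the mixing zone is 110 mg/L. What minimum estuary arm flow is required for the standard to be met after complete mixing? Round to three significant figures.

178000 L/s

Set C_mix = 110: (Q·21.00 + 27000·696.0) / (Q + 27000) = 110
→ Q = 27000·(696.0 − 110)/(110 − 21.00) = 177800 L/s.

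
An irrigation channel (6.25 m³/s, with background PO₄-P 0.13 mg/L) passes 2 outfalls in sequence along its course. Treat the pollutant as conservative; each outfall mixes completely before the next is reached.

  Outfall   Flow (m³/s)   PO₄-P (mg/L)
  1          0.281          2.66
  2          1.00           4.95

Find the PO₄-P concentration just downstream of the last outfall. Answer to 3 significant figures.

After outfall 1: Q = 6.250 + 0.2810 = 6.531 m³/s; C = (6.250·0.1300 + 0.2810·2.660)/6.531 = 0.2389 mg/L.
After outfall 2: Q = 6.531 + 1.000 = 7.531 m³/s; C = (6.531·0.2389 + 1.000·4.950)/7.531 = 0.8644 mg/L.

0.864 mg/L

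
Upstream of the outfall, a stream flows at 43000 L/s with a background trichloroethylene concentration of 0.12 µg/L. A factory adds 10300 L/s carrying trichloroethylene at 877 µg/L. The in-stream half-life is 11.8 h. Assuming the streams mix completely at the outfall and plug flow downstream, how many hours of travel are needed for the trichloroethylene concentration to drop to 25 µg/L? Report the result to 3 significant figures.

Conservation of mass: C = (43000·0.1200 + 10300·877.0) / 53300 = 9038000/53300 = 169.6 µg/L.
Half-life 11.8 h → k = ln 2 / 11.8 = 0.05874 h⁻¹ = 1.410 d⁻¹.
169.6·exp(−k·t) = 25 → t = ln(169.6/25)/k = 117300 s = 32.59 h.

32.6 h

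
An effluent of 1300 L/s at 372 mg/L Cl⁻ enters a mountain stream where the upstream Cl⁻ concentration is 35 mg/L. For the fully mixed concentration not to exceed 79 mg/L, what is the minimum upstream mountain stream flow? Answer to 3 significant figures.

8660 L/s

Set C_mix = 79: (Q·35.00 + 1300·372.0) / (Q + 1300) = 79
→ Q = 1300·(372.0 − 79)/(79 − 35.00) = 8657 L/s.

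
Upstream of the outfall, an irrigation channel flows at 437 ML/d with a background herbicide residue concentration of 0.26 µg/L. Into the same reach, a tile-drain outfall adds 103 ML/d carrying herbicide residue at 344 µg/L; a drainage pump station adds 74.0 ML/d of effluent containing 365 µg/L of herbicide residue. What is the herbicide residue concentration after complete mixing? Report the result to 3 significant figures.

102 µg/L

Conservation of mass: C = (437.0·0.2600 + 103.0·344.0 + 74.00·365.0) / 614.0 = 62560/614.0 = 101.9 µg/L.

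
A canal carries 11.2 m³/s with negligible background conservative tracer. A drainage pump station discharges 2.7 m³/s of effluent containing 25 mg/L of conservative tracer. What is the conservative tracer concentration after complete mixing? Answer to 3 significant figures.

4.86 mg/L

Mixed concentration C = ΣQC/ΣQ = (11.20·0 + 2.700·25.00) / 13.90 = 67.50/13.90 = 4.856 mg/L.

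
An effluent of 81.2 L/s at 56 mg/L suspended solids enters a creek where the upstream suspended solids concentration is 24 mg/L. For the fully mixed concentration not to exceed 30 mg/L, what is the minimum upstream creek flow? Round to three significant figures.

352 L/s

Set C_mix = 30: (Q·24.00 + 81.20·56.00) / (Q + 81.20) = 30
→ Q = 81.20·(56.00 − 30)/(30 − 24.00) = 351.9 L/s.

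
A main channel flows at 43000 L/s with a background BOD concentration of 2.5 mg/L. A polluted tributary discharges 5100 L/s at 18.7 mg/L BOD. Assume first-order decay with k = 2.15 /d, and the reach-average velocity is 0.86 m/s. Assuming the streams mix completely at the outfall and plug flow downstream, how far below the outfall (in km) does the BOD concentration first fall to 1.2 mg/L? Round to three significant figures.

After mixing, C = (43000·2.500 + 5100·18.70) / 48100 = 202900/48100 = 4.218 mg/L.
Set 4.218·exp(−k·t) = 1.2 → t = ln(4.218/1.2)/k = 50510 s = 14.03 h.
Distance = v·t = 0.86·50510 = 43440 m = 43.44 km.

43.4 km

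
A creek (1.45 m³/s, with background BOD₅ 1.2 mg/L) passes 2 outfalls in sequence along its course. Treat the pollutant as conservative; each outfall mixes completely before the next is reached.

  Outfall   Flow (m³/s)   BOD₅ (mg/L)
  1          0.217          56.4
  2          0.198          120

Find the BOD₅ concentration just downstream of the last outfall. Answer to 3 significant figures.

20.2 mg/L

After outfall 1: Q = 1.450 + 0.2170 = 1.667 m³/s; C = (1.450·1.200 + 0.2170·56.40)/1.667 = 8.386 mg/L.
After outfall 2: Q = 1.667 + 0.1980 = 1.865 m³/s; C = (1.667·8.386 + 0.1980·120.0)/1.865 = 20.24 mg/L.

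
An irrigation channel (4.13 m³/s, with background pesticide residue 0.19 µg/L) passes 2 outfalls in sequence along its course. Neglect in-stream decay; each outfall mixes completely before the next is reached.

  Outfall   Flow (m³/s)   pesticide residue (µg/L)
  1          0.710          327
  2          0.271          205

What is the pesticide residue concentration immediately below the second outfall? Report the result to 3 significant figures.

56.4 µg/L

Below outfall 1: Q → 4.840 m³/s, C = (4.130·0.1900 + 0.7100·327.0)/4.840 = 48.13 µg/L.
Below outfall 2: Q → 5.111 m³/s, C = (4.840·48.13 + 0.2710·205.0)/5.111 = 56.45 µg/L.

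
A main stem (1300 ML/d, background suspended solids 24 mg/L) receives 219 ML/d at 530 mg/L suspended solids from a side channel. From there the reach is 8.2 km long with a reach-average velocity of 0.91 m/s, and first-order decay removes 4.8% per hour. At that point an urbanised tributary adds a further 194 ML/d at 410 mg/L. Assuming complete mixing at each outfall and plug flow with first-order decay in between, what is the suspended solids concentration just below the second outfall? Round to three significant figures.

After mixing, C = (1300·24.00 + 219.0·530.0) / 1519 = 147300/1519 = 96.95 mg/L; combined flow 1519 ML/d.
Travel time t = 8.2·1000 / 0.91 = 9011 s = 2.503 h.
4.8%/h lost → k = −ln(1 − 0.048) = 0.04919 h⁻¹.
Decay over the reach: 96.95·exp(−kt) = 96.95·0.8842 = 85.72 mg/L.
At the second outfall, C = (1519·85.72 + 194.0·410.0) / (1519 + 194.0) = 122.4 mg/L.

122 mg/L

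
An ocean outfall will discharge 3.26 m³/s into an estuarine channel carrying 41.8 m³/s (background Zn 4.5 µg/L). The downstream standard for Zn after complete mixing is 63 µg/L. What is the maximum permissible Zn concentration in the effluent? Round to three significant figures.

813 µg/L

At the limit, (Qr·Cr + Qe·Cₑ)/(Qr + Qe) = 63:
Cₑ = (45.06·63 − 41.80·4.500) / 3.260 = 813.1 µg/L.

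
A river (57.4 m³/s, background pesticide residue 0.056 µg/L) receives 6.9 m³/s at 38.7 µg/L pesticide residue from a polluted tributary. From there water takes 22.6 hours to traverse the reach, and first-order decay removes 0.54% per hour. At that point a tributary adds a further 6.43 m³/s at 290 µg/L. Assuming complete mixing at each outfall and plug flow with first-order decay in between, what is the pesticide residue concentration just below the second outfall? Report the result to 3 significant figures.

29.7 µg/L

Mass balance: C = (57.40·0.05600 + 6.900·38.70) / 64.30 = 270.2/64.30 = 4.203 µg/L; combined flow 64.30 m³/s.
0.54%/h lost → k = −ln(1 − 0.0054) = 0.005415 h⁻¹.
Decay over the reach: 4.203·exp(−kt) = 4.203·0.8848 = 3.719 µg/L.
Second outfall: C = (64.30·3.719 + 6.430·290.0)/70.73 = 29.74 µg/L.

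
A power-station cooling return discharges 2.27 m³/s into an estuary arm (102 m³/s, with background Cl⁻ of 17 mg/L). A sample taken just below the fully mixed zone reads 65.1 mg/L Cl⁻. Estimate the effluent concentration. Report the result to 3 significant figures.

2230 mg/L

Mass balance: 102.0·17.00 + 2.270·Cₑ = 104.3·65.10
→ Cₑ = (104.3·65.10 − 102.0·17.00) / 2.270 = 2226 mg/L.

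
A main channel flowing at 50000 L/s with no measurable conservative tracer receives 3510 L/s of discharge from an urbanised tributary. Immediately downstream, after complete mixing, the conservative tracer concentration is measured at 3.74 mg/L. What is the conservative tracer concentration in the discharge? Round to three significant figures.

Mass balance: 50000·0 + 3510·Cₑ = 53510·3.740
→ Cₑ = (53510·3.740 − 50000·0) / 3510 = 57.02 mg/L.

57.0 mg/L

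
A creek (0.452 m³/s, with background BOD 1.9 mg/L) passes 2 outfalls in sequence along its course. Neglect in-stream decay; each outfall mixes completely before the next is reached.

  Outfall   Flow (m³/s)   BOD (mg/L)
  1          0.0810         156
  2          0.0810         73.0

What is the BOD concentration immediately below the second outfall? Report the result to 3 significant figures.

31.6 mg/L

After outfall 1: Q = 0.4520 + 0.08100 = 0.5330 m³/s; C = (0.4520·1.900 + 0.08100·156.0)/0.5330 = 25.32 mg/L.
After outfall 2: Q = 0.5330 + 0.08100 = 0.6140 m³/s; C = (0.5330·25.32 + 0.08100·73.00)/0.6140 = 31.61 mg/L.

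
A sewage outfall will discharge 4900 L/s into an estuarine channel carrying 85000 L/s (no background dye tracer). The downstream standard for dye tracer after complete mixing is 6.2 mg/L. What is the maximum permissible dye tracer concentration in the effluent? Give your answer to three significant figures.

114 mg/L

At the limit, (Qr·Cr + Qe·Cₑ)/(Qr + Qe) = 6.2:
Cₑ = (89900·6.2 − 85000·0) / 4900 = 113.8 mg/L.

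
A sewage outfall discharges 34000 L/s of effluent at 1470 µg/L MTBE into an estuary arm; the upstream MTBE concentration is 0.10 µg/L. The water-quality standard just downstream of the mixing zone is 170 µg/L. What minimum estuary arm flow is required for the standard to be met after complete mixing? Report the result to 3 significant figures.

Set C_mix = 170: (Q·0.1000 + 34000·1470) / (Q + 34000) = 170
→ Q = 34000·(1470 − 170)/(170 − 0.1000) = 260200 L/s.

260000 L/s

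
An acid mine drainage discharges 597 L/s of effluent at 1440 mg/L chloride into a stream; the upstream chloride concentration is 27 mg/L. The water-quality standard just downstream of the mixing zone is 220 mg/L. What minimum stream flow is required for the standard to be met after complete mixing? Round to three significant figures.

3770 L/s

Set C_mix = 220: (Q·27.00 + 597.0·1440) / (Q + 597.0) = 220
→ Q = 597.0·(1440 − 220)/(220 − 27.00) = 3774 L/s.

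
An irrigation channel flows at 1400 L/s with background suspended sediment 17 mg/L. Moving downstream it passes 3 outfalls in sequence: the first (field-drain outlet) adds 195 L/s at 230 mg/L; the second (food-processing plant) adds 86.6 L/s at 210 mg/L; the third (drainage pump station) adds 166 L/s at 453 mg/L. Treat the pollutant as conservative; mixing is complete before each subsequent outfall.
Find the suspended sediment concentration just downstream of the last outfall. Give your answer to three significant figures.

87.7 mg/L

Below outfall 1: Q → 1595 L/s, C = (1400·17.00 + 195.0·230.0)/1595 = 43.04 mg/L.
Below outfall 2: Q → 1682 L/s, C = (1595·43.04 + 86.60·210.0)/1682 = 51.64 mg/L.
Below outfall 3: Q → 1848 L/s, C = (1682·51.64 + 166.0·453.0)/1848 = 87.70 mg/L.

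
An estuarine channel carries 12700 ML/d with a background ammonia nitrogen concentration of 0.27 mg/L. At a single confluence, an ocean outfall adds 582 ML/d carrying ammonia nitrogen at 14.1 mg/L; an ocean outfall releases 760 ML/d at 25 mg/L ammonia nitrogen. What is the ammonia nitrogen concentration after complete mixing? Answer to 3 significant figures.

2.18 mg/L

Mass balance: C = (12700·0.2700 + 582.0·14.10 + 760.0·25.00) / 14040 = 30640/14040 = 2.182 mg/L.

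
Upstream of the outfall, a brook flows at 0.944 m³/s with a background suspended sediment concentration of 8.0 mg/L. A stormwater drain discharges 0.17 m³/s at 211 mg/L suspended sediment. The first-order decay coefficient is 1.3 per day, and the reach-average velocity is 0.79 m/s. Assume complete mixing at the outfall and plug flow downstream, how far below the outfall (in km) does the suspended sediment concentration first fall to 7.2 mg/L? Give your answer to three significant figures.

88.7 km

Flow-weighted average: C = (0.9440·8.000 + 0.1700·211.0) / 1.114 = 43.42/1.114 = 38.98 mg/L.
Set 38.98·exp(−k·t) = 7.2 → t = ln(38.98/7.2)/k = 112200 s = 31.18 h.
Distance = v·t = 0.79·112200 = 88680 m = 88.68 km.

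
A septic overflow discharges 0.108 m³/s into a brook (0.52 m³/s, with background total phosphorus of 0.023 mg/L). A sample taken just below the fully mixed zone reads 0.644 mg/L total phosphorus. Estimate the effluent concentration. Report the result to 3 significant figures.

3.63 mg/L

Mass balance: 0.5200·0.02300 + 0.1080·Cₑ = 0.6280·0.6440
→ Cₑ = (0.6280·0.6440 − 0.5200·0.02300) / 0.1080 = 3.634 mg/L.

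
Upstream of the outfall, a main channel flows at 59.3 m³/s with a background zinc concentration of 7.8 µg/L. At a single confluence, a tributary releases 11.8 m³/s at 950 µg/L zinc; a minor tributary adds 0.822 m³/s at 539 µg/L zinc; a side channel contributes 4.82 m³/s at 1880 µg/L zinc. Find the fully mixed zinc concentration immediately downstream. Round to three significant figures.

Flow-weighted average: C = (59.30·7.800 + 11.80·950.0 + 0.8220·539.0 + 4.820·1880) / 76.74 = 21180/76.74 = 276.0 µg/L.

276 µg/L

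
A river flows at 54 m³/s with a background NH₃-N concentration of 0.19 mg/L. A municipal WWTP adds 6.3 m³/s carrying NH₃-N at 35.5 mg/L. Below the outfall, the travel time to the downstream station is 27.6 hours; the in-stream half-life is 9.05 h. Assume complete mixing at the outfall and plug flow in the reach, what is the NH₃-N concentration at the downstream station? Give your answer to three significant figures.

After mixing, C = (54.00·0.1900 + 6.300·35.50) / 60.30 = 233.9/60.30 = 3.879 mg/L.
Half-life 9.05 h → k = ln 2 / 9.05 = 0.07659 h⁻¹ = 1.838 d⁻¹.
After decay, C = 3.879 × e^(−kt) = 3.879 × 0.1208 = 0.4685 mg/L.

0.468 mg/L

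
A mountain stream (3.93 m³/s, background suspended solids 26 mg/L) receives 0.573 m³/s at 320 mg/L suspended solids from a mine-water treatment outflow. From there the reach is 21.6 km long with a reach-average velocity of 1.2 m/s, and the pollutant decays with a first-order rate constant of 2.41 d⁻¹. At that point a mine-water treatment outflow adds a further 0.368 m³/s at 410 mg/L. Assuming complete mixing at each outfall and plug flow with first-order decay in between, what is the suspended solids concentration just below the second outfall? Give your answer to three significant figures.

Conservation of mass: C = (3.930·26.00 + 0.5730·320.0) / 4.503 = 285.5/4.503 = 63.41 mg/L; combined flow 4.503 m³/s.
Travel time t = 21.6·1000 / 1.2 = 18000 s = 5.000 h.
Decay over the reach: 63.41·exp(−kt) = 63.41·0.6053 = 38.38 mg/L.
Second outfall: C = (4.503·38.38 + 0.3680·410.0)/4.871 = 66.46 mg/L.

66.5 mg/L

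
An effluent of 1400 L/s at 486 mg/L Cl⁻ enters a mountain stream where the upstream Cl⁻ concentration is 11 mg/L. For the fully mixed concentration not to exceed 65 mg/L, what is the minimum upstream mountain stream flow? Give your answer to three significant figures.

10900 L/s

Set C_mix = 65: (Q·11.00 + 1400·486.0) / (Q + 1400) = 65
→ Q = 1400·(486.0 − 65)/(65 − 11.00) = 10910 L/s.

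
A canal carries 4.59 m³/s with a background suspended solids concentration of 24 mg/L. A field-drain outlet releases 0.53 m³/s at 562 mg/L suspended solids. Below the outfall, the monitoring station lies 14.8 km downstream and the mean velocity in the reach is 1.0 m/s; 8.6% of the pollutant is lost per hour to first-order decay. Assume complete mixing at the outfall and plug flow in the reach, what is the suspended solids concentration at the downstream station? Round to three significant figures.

Conservation of mass: C = (4.590·24.00 + 0.5300·562.0) / 5.120 = 408.0/5.120 = 79.69 mg/L.
Travel time t = 14.8·1000 / 1.0 = 14800 s = 4.111 h.
8.6%/h lost → k = −ln(1 − 0.086) = 0.08992 h⁻¹.
After decay, C = 79.69 × e^(−kt) = 79.69 × 0.6909 = 55.06 mg/L.

55.1 mg/L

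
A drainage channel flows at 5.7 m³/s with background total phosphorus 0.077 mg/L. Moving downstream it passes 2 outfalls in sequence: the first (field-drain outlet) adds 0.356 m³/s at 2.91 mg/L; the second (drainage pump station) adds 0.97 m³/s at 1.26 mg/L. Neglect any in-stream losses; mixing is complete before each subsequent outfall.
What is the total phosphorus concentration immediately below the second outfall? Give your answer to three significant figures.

0.384 mg/L

After outfall 1: Q = 5.700 + 0.3560 = 6.056 m³/s; C = (5.700·0.07700 + 0.3560·2.910)/6.056 = 0.2435 mg/L.
After outfall 2: Q = 6.056 + 0.9700 = 7.026 m³/s; C = (6.056·0.2435 + 0.9700·1.260)/7.026 = 0.3839 mg/L.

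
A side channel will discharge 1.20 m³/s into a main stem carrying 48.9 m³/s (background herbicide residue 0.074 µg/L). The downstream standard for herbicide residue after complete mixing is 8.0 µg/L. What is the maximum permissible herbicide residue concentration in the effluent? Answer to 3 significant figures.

At the limit, (Qr·Cr + Qe·Cₑ)/(Qr + Qe) = 8.0:
Cₑ = (50.10·8.0 − 48.90·0.07400) / 1.200 = 331.0 µg/L.

331 µg/L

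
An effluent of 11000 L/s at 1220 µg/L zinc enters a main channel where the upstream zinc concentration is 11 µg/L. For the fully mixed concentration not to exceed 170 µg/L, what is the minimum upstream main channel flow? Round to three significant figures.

72600 L/s

Set C_mix = 170: (Q·11.00 + 11000·1220) / (Q + 11000) = 170
→ Q = 11000·(1220 − 170)/(170 − 11.00) = 72640 L/s.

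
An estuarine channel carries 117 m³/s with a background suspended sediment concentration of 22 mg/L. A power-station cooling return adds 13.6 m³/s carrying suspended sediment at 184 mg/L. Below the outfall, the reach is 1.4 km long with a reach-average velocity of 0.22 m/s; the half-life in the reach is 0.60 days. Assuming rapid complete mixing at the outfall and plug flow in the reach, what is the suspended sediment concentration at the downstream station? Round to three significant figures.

After mixing, C = (117.0·22.00 + 13.60·184.0) / 130.6 = 5076/130.6 = 38.87 mg/L.
Travel time t = 1.4·1000 / 0.22 = 6364 s = 1.768 h.
Half-life 0.60 d → k = ln 2 / 0.60 = 1.155 d⁻¹.
First-order decay: C = 38.87·exp(−k·t) = 38.87·0.9184 = 35.70 mg/L.

35.7 mg/L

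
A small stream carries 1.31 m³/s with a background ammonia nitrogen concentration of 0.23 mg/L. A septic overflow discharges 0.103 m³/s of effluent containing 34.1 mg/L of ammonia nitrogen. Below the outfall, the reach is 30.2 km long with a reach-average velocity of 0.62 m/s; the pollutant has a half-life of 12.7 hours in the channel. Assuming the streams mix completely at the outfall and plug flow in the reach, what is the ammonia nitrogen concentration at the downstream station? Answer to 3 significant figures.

After mixing, C = (1.310·0.2300 + 0.1030·34.10) / 1.413 = 3.814/1.413 = 2.699 mg/L.
Travel time t = 30.2·1000 / 0.62 = 48710 s = 13.53 h.
Half-life 12.7 h → k = ln 2 / 12.7 = 0.05458 h⁻¹ = 1.310 d⁻¹.
After decay, C = 2.699 × e^(−kt) = 2.699 × 0.4778 = 1.290 mg/L.

1.29 mg/L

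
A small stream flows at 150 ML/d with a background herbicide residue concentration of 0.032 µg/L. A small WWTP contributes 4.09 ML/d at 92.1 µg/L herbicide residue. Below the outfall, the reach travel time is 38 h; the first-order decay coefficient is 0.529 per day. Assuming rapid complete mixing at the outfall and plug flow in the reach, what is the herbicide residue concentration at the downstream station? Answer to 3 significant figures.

1.07 µg/L

After mixing, C = (150.0·0.03200 + 4.090·92.10) / 154.1 = 381.5/154.1 = 2.476 µg/L.
Decay over the reach: 2.476·exp(−kt) = 2.476·0.4328 = 1.071 µg/L.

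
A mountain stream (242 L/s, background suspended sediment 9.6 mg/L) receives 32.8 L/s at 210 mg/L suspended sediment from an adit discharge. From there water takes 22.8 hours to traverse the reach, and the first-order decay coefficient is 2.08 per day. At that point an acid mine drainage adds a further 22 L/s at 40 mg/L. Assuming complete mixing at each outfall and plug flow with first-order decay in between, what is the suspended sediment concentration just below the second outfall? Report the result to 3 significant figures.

7.27 mg/L

Mass balance: C = (242.0·9.600 + 32.80·210.0) / 274.8 = 9211/274.8 = 33.52 mg/L; combined flow 274.8 L/s.
After decay, C = 33.52 × e^(−kt) = 33.52 × 0.1386 = 4.647 mg/L.
Second outfall: C = (274.8·4.647 + 22.00·40.00)/296.8 = 7.267 mg/L.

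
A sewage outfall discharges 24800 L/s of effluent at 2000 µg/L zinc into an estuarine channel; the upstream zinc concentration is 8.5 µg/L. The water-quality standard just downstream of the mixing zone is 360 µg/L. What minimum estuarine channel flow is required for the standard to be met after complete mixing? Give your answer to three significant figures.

116000 L/s

Set C_mix = 360: (Q·8.500 + 24800·2000) / (Q + 24800) = 360
→ Q = 24800·(2000 − 360)/(360 − 8.500) = 115700 L/s.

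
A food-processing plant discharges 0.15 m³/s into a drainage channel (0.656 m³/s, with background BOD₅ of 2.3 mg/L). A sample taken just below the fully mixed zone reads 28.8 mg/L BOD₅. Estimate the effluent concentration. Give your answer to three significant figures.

145 mg/L

Mass balance: 0.6560·2.300 + 0.1500·Cₑ = 0.8060·28.80
→ Cₑ = (0.8060·28.80 − 0.6560·2.300) / 0.1500 = 144.7 mg/L.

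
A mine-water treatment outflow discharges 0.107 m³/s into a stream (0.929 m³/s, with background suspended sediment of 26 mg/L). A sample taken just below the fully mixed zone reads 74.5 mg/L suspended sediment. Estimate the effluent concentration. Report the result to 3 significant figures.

496 mg/L

Mass balance: 0.9290·26.00 + 0.1070·Cₑ = 1.036·74.50
→ Cₑ = (1.036·74.50 − 0.9290·26.00) / 0.1070 = 495.6 mg/L.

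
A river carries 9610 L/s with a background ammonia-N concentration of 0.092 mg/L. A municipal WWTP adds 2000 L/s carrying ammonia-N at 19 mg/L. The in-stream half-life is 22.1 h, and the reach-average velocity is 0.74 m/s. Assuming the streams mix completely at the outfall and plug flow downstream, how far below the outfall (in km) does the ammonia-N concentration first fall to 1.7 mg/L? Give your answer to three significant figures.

Mass balance: C = (9610·0.09200 + 2000·19.00) / 11610 = 38880/11610 = 3.349 mg/L.
Half-life 22.1 h → k = ln 2 / 22.1 = 0.03136 h⁻¹ = 0.7527 d⁻¹.
Set 3.349·exp(−k·t) = 1.7 → t = ln(3.349/1.7)/k = 77830 s = 21.62 h.
Distance = v·t = 0.74·77830 = 57600 m = 57.60 km.

57.6 km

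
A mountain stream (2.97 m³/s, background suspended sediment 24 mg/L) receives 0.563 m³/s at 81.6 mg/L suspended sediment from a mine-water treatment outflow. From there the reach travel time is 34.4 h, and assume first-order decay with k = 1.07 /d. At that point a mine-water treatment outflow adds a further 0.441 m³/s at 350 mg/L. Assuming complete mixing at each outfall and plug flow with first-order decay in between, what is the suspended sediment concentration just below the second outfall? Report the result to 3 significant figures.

45.2 mg/L

Mixed concentration C = ΣQC/ΣQ = (2.970·24.00 + 0.5630·81.60) / 3.533 = 117.2/3.533 = 33.18 mg/L; combined flow 3.533 m³/s.
First-order decay: C = 33.18·exp(−k·t) = 33.18·0.2157 = 7.158 mg/L.
Second outfall: C = (3.533·7.158 + 0.4410·350.0)/3.974 = 45.20 mg/L.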